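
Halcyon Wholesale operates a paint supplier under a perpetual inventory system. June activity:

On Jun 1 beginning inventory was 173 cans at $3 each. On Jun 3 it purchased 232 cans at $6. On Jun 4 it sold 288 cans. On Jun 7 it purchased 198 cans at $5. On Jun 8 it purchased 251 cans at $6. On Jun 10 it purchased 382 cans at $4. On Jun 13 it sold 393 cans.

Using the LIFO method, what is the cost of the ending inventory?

Ending inventory = $2,781

Jun 4, 288 sold [LIFO — newest first]: 232 @ $6 + 56 @ $3 = $1,560
Jun 13, 393 sold [LIFO — newest first]: 382 @ $4 + 11 @ $6 = $1,594
Total COGS = $1,560 + $1,594 = $3,154
Ending inventory: 117 @ $3 + 198 @ $5 + 240 @ $6 = $2,781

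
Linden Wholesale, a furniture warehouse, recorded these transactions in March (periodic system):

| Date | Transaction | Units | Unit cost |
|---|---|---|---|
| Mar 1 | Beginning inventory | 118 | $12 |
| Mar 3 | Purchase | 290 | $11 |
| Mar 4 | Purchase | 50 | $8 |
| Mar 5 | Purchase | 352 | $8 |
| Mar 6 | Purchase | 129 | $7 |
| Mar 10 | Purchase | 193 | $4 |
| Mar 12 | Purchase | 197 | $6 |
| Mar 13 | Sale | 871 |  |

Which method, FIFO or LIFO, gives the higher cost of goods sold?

FIFO

FIFO COGS: 118 @ $12 + 290 @ $11 + 50 @ $8 + 352 @ $8 + 61 @ $7 = $8,249
LIFO COGS: 197 @ $6 + 193 @ $4 + 129 @ $7 + 352 @ $8 = $5,673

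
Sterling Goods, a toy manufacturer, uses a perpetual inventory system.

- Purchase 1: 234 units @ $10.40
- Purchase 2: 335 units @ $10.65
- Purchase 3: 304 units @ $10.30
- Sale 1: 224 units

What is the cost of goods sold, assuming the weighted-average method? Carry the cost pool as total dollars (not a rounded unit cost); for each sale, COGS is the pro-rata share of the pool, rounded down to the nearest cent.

COGS = $2,343.28

After Purchase 1: 234 on hand, pool $2,433.60 (≈ $10.4000 each)
After Purchase 2: 569 on hand, pool $6,001.35 (≈ $10.5472 each)
After Purchase 3: 873 on hand, pool $9,132.55 (≈ $10.4611 each)
Sale 1, sell 224: 224/873 × $9,132.55 → $2,343.28
Ending inventory (cost pool remaining) = $6,789.27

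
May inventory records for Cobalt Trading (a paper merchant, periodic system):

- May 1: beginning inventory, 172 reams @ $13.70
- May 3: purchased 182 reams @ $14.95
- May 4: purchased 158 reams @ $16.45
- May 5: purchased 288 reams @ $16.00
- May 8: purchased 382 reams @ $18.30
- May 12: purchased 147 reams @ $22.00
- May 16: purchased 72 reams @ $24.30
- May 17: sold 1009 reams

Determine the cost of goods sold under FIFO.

May 17, 1009 sold [FIFO — oldest first]: 172 @ $13.70 + 182 @ $14.95 + 158 @ $16.45 + 288 @ $16.00 + 209 @ $18.30 = $16,109.10
Ending inventory: 173 @ $18.30 + 147 @ $22.00 + 72 @ $24.30 = $8,149.50

COGS = $16,109.10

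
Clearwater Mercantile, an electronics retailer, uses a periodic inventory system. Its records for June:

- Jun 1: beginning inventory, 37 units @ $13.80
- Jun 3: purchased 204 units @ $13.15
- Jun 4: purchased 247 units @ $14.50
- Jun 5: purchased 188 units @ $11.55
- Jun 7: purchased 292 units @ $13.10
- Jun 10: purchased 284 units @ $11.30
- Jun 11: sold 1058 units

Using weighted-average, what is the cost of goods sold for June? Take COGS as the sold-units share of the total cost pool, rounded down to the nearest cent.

COGS = $13,504.28

Jun 11, sell 1058: 1058/1252 × $15,980.50 → $13,504.28
Ending inventory (cost pool remaining) = $2,476.22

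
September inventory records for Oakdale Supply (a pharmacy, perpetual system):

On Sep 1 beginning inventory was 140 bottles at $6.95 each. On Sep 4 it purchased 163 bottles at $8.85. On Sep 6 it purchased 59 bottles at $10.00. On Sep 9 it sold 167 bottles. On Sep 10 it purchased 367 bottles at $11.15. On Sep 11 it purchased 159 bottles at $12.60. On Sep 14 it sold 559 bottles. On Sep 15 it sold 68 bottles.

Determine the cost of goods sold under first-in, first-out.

Sep 9, 167 sold [FIFO — oldest first]: 140 @ $6.95 + 27 @ $8.85 = $1,211.95
Sep 14, 559 sold [FIFO — oldest first]: 136 @ $8.85 + 59 @ $10.00 + 364 @ $11.15 = $5,852.20
Sep 15, 68 sold [FIFO — oldest first]: 3 @ $11.15 + 65 @ $12.60 = $852.45
Total COGS = $1,211.95 + $5,852.20 + $852.45 = $7,916.60
Ending inventory: 94 @ $12.60 = $1,184.40

COGS = $7,916.60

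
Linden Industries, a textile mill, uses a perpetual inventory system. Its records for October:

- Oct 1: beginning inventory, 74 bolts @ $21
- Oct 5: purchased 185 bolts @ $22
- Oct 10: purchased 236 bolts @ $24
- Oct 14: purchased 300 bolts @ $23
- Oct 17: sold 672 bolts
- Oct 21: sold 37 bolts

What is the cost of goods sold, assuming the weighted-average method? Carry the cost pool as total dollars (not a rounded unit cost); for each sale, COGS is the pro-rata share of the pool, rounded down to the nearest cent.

COGS = $16,220.48

After Oct 1: 74 on hand, pool $1,554.00 (≈ $21.0000 each)
After Oct 5: 259 on hand, pool $5,624.00 (≈ $21.7143 each)
After Oct 10: 495 on hand, pool $11,288.00 (≈ $22.8040 each)
After Oct 14: 795 on hand, pool $18,188.00 (≈ $22.8780 each)
Oct 17, sell 672: 672/795 × $18,188.00 → $15,374.00
Oct 21, sell 37: 37/123 × $2,814.00 → $846.48
Total COGS = $15,374.00 + $846.48 = $16,220.48
Ending inventory (cost pool remaining) = $1,967.52
Check: goods available $18,188.00 = COGS $16,220.48 + ending $1,967.52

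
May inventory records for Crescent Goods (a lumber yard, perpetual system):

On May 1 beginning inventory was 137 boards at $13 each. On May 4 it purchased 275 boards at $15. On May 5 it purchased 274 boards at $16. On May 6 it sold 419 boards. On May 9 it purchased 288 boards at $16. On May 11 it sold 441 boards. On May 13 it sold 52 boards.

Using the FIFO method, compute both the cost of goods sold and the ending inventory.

COGS = $13,906; ending inventory = $992

May 6, 419 sold [FIFO — oldest first]: 137 @ $13 + 275 @ $15 + 7 @ $16 = $6,018
May 11, 441 sold [FIFO — oldest first]: 267 @ $16 + 174 @ $16 = $7,056
May 13, 52 sold [FIFO — oldest first]: 52 @ $16 = $832
Total COGS = $6,018 + $7,056 + $832 = $13,906
Ending inventory: 62 @ $16 = $992
Check: goods available $14,898 = COGS $13,906 + ending $992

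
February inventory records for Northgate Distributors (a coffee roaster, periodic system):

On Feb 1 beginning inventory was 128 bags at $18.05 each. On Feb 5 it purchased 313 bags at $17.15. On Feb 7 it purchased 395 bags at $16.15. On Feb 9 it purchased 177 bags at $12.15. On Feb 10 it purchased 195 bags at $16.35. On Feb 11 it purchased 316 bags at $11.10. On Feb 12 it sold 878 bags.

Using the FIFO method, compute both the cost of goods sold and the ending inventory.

COGS = $14,567.90; ending inventory = $8,336.10

Feb 12, 878 sold [FIFO — oldest first]: 128 @ $18.05 + 313 @ $17.15 + 395 @ $16.15 + 42 @ $12.15 = $14,567.90
Ending inventory: 135 @ $12.15 + 195 @ $16.35 + 316 @ $11.10 = $8,336.10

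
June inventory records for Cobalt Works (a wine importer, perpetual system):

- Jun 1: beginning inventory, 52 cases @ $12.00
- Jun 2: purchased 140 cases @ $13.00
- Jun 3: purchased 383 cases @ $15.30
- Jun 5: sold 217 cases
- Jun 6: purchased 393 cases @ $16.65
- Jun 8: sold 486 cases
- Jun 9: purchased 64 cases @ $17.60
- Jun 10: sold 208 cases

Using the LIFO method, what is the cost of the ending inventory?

Jun 5, 217 sold [LIFO — newest first]: 217 @ $15.30 = $3,320.10
Jun 8, 486 sold [LIFO — newest first]: 393 @ $16.65 + 93 @ $15.30 = $7,966.35
Jun 10, 208 sold [LIFO — newest first]: 64 @ $17.60 + 73 @ $15.30 + 71 @ $13.00 = $3,166.30
Total COGS = $3,320.10 + $7,966.35 + $3,166.30 = $14,452.75
Ending inventory: 52 @ $12.00 + 69 @ $13.00 = $1,521.00
Check: goods available $15,973.75 = COGS $14,452.75 + ending $1,521.00

Ending inventory = $1,521.00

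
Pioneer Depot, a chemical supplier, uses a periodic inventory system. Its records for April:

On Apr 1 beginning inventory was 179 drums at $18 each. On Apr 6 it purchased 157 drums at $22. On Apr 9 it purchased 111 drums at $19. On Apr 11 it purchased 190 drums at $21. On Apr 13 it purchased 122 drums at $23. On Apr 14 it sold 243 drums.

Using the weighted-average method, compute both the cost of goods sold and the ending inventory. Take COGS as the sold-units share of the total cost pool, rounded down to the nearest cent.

COGS = $4,988.38; ending inventory = $10,592.62

Apr 14, sell 243: 243/759 × $15,581.00 → $4,988.38
Ending inventory (cost pool remaining) = $10,592.62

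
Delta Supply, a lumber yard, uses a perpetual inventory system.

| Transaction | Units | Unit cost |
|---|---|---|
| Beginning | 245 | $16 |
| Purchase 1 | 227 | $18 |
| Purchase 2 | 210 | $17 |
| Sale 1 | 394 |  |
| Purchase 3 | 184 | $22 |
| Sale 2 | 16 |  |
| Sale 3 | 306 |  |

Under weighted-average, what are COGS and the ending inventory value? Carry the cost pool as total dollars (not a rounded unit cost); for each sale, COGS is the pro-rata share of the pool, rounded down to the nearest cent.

COGS = $12,784.03; ending inventory = $2,839.97

After Beginning: 245 on hand, pool $3,920.00 (≈ $16.0000 each)
After Purchase 1: 472 on hand, pool $8,006.00 (≈ $16.9619 each)
After Purchase 2: 682 on hand, pool $11,576.00 (≈ $16.9736 each)
Sale 1, sell 394: 394/682 × $11,576.00 → $6,687.60
After Purchase 3: 472 on hand, pool $8,936.40 (≈ $18.9331 each)
Sale 2, sell 16: 16/472 × $8,936.40 → $302.92
Sale 3, sell 306: 306/456 × $8,633.48 → $5,793.51
Total COGS = $6,687.60 + $302.92 + $5,793.51 = $12,784.03
Ending inventory (cost pool remaining) = $2,839.97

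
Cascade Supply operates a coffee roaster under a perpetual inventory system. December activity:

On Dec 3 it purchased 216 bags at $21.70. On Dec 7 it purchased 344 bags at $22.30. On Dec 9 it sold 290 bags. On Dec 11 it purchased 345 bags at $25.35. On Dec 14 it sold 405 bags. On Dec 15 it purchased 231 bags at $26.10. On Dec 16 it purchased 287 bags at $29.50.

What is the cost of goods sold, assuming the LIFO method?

COGS = $16,547.15

Dec 9, 290 sold [LIFO — newest first]: 290 @ $22.30 = $6,467.00
Dec 14, 405 sold [LIFO — newest first]: 345 @ $25.35 + 54 @ $22.30 + 6 @ $21.70 = $10,080.15
Total COGS = $6,467.00 + $10,080.15 = $16,547.15
Ending inventory: 210 @ $21.70 + 231 @ $26.10 + 287 @ $29.50 = $19,052.60
Check: goods available $35,599.75 = COGS $16,547.15 + ending $19,052.60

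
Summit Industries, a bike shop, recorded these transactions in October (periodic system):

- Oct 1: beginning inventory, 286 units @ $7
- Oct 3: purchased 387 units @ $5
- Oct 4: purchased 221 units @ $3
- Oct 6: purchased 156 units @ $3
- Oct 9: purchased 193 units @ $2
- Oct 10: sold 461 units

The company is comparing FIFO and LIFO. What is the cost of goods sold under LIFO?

FIFO COGS: 286 @ $7 + 175 @ $5 = $2,877
LIFO COGS: 193 @ $2 + 156 @ $3 + 112 @ $3 = $1,190

COGS = $1,190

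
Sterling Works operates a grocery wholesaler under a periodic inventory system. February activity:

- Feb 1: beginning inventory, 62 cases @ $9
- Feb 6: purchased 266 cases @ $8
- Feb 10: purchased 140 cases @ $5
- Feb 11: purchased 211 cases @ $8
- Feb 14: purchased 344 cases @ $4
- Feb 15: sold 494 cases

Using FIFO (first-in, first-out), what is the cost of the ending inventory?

Feb 15, 494 sold [FIFO — oldest first]: 62 @ $9 + 266 @ $8 + 140 @ $5 + 26 @ $8 = $3,594
Ending inventory: 185 @ $8 + 344 @ $4 = $2,856
Check: goods available $6,450 = COGS $3,594 + ending $2,856

Ending inventory = $2,856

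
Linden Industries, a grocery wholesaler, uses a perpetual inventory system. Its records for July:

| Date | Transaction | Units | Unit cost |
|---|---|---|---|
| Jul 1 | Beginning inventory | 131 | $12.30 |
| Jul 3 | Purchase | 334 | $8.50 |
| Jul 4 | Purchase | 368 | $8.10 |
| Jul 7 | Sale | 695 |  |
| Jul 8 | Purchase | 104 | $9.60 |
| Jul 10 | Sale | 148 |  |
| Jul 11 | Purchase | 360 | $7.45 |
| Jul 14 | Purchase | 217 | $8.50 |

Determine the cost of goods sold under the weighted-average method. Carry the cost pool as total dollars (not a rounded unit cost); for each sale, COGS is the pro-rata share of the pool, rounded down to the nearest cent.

After Jul 1: 131 on hand, pool $1,611.30 (≈ $12.3000 each)
After Jul 3: 465 on hand, pool $4,450.30 (≈ $9.5705 each)
After Jul 4: 833 on hand, pool $7,431.10 (≈ $8.9209 each)
Jul 7, sell 695: 695/833 × $7,431.10 → $6,200.01
After Jul 8: 242 on hand, pool $2,229.49 (≈ $9.2128 each)
Jul 10, sell 148: 148/242 × $2,229.49 → $1,363.48
After Jul 11: 454 on hand, pool $3,548.01 (≈ $7.8150 each)
After Jul 14: 671 on hand, pool $5,392.51 (≈ $8.0365 each)
Total COGS = $6,200.01 + $1,363.48 = $7,563.49
Ending inventory (cost pool remaining) = $5,392.51
Check: goods available $12,956.00 = COGS $7,563.49 + ending $5,392.51

COGS = $7,563.49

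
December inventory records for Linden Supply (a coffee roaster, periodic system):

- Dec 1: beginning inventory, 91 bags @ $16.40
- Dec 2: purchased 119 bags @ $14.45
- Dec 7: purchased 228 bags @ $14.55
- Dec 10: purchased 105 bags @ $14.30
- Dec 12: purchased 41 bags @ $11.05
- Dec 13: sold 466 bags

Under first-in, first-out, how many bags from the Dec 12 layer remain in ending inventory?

41

Dec 13, 466 sold [FIFO — oldest first]: 91 @ $16.40 + 119 @ $14.45 + 228 @ $14.55 + 28 @ $14.30 = $6,929.75
Ending inventory: 77 @ $14.30 + 41 @ $11.05 = $1,554.15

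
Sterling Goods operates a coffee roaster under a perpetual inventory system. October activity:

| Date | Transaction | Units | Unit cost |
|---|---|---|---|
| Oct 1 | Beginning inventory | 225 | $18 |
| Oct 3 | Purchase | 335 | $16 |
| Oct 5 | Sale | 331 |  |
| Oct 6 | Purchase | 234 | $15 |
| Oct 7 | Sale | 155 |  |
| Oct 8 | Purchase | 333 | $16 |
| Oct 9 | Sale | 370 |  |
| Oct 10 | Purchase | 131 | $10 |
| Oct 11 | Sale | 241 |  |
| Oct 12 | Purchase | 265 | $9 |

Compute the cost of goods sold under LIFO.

Oct 5, 331 sold [LIFO — newest first]: 331 @ $16 = $5,296
Oct 7, 155 sold [LIFO — newest first]: 155 @ $15 = $2,325
Oct 9, 370 sold [LIFO — newest first]: 333 @ $16 + 37 @ $15 = $5,883
Oct 11, 241 sold [LIFO — newest first]: 131 @ $10 + 42 @ $15 + 4 @ $16 + 64 @ $18 = $3,156
Total COGS = $5,296 + $2,325 + $5,883 + $3,156 = $16,660
Ending inventory: 161 @ $18 + 265 @ $9 = $5,283

COGS = $16,660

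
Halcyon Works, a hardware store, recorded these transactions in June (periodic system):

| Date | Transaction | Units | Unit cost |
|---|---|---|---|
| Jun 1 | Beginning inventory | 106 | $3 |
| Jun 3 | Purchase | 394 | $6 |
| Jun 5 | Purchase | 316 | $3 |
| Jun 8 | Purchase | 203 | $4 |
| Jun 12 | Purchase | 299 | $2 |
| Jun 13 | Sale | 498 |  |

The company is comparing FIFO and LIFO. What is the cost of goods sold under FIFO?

COGS = $2,670

FIFO COGS: 106 @ $3 + 392 @ $6 = $2,670
LIFO COGS: 299 @ $2 + 199 @ $4 = $1,394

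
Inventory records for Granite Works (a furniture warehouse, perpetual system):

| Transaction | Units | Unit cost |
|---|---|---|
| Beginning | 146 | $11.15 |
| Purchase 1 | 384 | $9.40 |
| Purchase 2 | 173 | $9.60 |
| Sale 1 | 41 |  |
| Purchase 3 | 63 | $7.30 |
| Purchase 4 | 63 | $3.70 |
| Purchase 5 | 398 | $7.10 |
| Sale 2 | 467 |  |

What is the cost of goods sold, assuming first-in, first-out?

COGS = $5,030.70

Sale 1 (41) [FIFO — oldest first]: 41 @ $11.15 = $457.15
Sale 2 (467) [FIFO — oldest first]: 105 @ $11.15 + 362 @ $9.40 = $4,573.55
Total COGS = $457.15 + $4,573.55 = $5,030.70
Ending inventory: 22 @ $9.40 + 173 @ $9.60 + 63 @ $7.30 + 63 @ $3.70 + 398 @ $7.10 = $5,386.40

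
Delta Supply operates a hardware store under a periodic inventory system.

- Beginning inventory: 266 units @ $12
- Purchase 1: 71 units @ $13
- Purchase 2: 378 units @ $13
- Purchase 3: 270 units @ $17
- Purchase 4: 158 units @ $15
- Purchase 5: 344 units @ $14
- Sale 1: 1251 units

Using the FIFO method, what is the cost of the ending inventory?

Sale 1 (1251) [FIFO — oldest first]: 266 @ $12 + 71 @ $13 + 378 @ $13 + 270 @ $17 + 158 @ $15 + 108 @ $14 = $17,501
Ending inventory: 236 @ $14 = $3,304

Ending inventory = $3,304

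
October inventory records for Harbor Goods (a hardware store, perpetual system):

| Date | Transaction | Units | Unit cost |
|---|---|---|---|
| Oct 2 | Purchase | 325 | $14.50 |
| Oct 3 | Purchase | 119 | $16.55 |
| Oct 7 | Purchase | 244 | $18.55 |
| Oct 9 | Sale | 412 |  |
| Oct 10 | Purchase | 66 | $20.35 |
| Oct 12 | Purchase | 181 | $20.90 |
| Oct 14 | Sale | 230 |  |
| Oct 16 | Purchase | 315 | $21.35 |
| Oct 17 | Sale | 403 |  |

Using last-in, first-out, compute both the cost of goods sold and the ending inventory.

COGS = $20,086.90; ending inventory = $2,972.50

Oct 9, 412 sold [LIFO — newest first]: 244 @ $18.55 + 119 @ $16.55 + 49 @ $14.50 = $7,206.15
Oct 14, 230 sold [LIFO — newest first]: 181 @ $20.90 + 49 @ $20.35 = $4,780.05
Oct 17, 403 sold [LIFO — newest first]: 315 @ $21.35 + 17 @ $20.35 + 71 @ $14.50 = $8,100.70
Total COGS = $7,206.15 + $4,780.05 + $8,100.70 = $20,086.90
Ending inventory: 205 @ $14.50 = $2,972.50
Check: goods available $23,059.40 = COGS $20,086.90 + ending $2,972.50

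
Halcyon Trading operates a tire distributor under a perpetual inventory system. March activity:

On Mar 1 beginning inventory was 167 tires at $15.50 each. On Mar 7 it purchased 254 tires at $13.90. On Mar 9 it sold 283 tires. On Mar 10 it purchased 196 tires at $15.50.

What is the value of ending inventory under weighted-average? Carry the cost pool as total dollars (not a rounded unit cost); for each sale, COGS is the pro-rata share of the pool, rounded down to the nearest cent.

After Mar 1: 167 on hand, pool $2,588.50 (≈ $15.5000 each)
After Mar 7: 421 on hand, pool $6,119.10 (≈ $14.5347 each)
Mar 9, sell 283: 283/421 × $6,119.10 → $4,113.31
After Mar 10: 334 on hand, pool $5,043.79 (≈ $15.1012 each)
Ending inventory (cost pool remaining) = $5,043.79
Check: goods available $9,157.10 = COGS $4,113.31 + ending $5,043.79

Ending inventory = $5,043.79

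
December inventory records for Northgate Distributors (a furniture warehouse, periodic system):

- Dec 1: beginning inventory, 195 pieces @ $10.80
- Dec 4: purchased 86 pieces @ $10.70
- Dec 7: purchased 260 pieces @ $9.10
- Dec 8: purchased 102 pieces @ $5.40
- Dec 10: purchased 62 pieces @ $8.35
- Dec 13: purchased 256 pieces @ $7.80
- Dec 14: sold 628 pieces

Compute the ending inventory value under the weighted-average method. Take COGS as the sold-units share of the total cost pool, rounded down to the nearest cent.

Ending inventory = $2,930.65

Dec 14, sell 628: 628/961 × $8,457.50 → $5,526.85
Ending inventory (cost pool remaining) = $2,930.65
Check: goods available $8,457.50 = COGS $5,526.85 + ending $2,930.65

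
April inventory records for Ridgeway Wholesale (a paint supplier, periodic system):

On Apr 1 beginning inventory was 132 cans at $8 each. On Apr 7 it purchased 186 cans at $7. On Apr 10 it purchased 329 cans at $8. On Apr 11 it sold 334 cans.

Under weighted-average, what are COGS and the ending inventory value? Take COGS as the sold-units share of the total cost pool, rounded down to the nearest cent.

COGS = $2,575.98; ending inventory = $2,414.02

Apr 11, sell 334: 334/647 × $4,990.00 → $2,575.98
Ending inventory (cost pool remaining) = $2,414.02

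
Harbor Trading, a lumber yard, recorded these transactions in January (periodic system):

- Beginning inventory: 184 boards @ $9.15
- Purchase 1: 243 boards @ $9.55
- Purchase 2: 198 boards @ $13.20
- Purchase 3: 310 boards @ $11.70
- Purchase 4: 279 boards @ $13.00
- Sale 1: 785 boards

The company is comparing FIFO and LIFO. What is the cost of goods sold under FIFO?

COGS = $8,489.85

FIFO COGS: 184 @ $9.15 + 243 @ $9.55 + 198 @ $13.20 + 160 @ $11.70 = $8,489.85
LIFO COGS: 279 @ $13.00 + 310 @ $11.70 + 196 @ $13.20 = $9,841.20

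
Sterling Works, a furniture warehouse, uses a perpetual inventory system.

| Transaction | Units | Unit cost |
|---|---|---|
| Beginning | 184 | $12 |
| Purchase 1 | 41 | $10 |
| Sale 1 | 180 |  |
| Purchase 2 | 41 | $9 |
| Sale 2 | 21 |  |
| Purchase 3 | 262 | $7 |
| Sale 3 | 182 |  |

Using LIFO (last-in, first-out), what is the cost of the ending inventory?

Sale 1 (180) [LIFO — newest first]: 41 @ $10 + 139 @ $12 = $2,078
Sale 2 (21) [LIFO — newest first]: 21 @ $9 = $189
Sale 3 (182) [LIFO — newest first]: 182 @ $7 = $1,274
Total COGS = $2,078 + $189 + $1,274 = $3,541
Ending inventory: 45 @ $12 + 20 @ $9 + 80 @ $7 = $1,280

Ending inventory = $1,280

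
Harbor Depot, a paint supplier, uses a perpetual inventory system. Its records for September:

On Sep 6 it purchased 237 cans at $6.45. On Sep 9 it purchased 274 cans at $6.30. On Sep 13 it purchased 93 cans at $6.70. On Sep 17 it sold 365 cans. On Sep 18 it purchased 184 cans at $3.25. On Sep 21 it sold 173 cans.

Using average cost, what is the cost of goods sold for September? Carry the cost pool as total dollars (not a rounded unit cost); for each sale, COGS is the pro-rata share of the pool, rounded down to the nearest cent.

COGS = $3,215.61

After Sep 6: 237 on hand, pool $1,528.65 (≈ $6.4500 each)
After Sep 9: 511 on hand, pool $3,254.85 (≈ $6.3696 each)
After Sep 13: 604 on hand, pool $3,877.95 (≈ $6.4204 each)
Sep 17, sell 365: 365/604 × $3,877.95 → $2,343.46
After Sep 18: 423 on hand, pool $2,132.49 (≈ $5.0413 each)
Sep 21, sell 173: 173/423 × $2,132.49 → $872.15
Total COGS = $2,343.46 + $872.15 = $3,215.61
Ending inventory (cost pool remaining) = $1,260.34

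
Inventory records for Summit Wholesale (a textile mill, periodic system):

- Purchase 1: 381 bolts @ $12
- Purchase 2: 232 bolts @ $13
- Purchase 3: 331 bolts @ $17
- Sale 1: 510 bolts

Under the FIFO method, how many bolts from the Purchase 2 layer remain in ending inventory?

Sale 1 (510) [FIFO — oldest first]: 381 @ $12 + 129 @ $13 = $6,249
Ending inventory: 103 @ $13 + 331 @ $17 = $6,966
Check: goods available $13,215 = COGS $6,249 + ending $6,966

103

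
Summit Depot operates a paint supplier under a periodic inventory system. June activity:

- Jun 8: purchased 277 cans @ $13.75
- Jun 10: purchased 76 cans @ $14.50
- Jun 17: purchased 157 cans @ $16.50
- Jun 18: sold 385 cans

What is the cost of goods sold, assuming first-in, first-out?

Jun 18, 385 sold [FIFO — oldest first]: 277 @ $13.75 + 76 @ $14.50 + 32 @ $16.50 = $5,438.75
Ending inventory: 125 @ $16.50 = $2,062.50

COGS = $5,438.75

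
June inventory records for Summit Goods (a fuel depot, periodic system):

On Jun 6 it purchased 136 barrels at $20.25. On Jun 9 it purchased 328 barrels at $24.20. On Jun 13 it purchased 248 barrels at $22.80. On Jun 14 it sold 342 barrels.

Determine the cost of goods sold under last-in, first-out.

COGS = $7,929.20

Jun 14, 342 sold [LIFO — newest first]: 248 @ $22.80 + 94 @ $24.20 = $7,929.20
Ending inventory: 136 @ $20.25 + 234 @ $24.20 = $8,416.80
Check: goods available $16,346.00 = COGS $7,929.20 + ending $8,416.80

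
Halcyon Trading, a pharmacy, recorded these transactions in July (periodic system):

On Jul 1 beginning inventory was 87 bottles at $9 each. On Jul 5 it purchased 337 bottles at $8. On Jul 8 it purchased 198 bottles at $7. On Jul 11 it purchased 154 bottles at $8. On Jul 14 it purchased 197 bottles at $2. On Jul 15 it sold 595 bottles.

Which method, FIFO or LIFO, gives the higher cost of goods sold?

FIFO

FIFO COGS: 87 @ $9 + 337 @ $8 + 171 @ $7 = $4,676
LIFO COGS: 197 @ $2 + 154 @ $8 + 198 @ $7 + 46 @ $8 = $3,380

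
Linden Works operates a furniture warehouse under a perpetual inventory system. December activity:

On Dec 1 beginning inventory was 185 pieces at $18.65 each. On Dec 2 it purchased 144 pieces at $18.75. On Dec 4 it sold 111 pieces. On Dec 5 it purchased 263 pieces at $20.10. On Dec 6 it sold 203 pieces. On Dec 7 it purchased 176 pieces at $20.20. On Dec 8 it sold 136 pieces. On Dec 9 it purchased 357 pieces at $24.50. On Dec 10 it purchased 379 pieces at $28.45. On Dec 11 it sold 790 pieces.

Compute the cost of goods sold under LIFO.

Dec 4, 111 sold [LIFO — newest first]: 111 @ $18.75 = $2,081.25
Dec 6, 203 sold [LIFO — newest first]: 203 @ $20.10 = $4,080.30
Dec 8, 136 sold [LIFO — newest first]: 136 @ $20.20 = $2,747.20
Dec 11, 790 sold [LIFO — newest first]: 379 @ $28.45 + 357 @ $24.50 + 40 @ $20.20 + 14 @ $20.10 = $20,618.45
Total COGS = $2,081.25 + $4,080.30 + $2,747.20 + $20,618.45 = $29,527.20
Ending inventory: 185 @ $18.65 + 33 @ $18.75 + 46 @ $20.10 = $4,993.60

COGS = $29,527.20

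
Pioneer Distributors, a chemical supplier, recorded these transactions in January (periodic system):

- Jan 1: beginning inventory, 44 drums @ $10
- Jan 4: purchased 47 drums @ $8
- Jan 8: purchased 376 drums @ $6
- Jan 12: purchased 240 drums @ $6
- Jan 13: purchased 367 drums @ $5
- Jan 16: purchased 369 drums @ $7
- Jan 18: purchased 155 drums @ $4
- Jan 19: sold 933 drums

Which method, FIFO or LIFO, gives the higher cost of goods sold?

FIFO

FIFO COGS: 44 @ $10 + 47 @ $8 + 376 @ $6 + 240 @ $6 + 226 @ $5 = $5,642
LIFO COGS: 155 @ $4 + 369 @ $7 + 367 @ $5 + 42 @ $6 = $5,290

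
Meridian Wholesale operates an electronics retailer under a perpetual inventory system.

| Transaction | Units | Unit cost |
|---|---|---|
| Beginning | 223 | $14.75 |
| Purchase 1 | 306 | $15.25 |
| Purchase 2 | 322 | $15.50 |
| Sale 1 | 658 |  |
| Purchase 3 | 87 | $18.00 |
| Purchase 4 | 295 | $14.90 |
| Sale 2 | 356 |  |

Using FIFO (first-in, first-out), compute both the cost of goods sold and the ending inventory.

Sale 1 (658) [FIFO — oldest first]: 223 @ $14.75 + 306 @ $15.25 + 129 @ $15.50 = $9,955.25
Sale 2 (356) [FIFO — oldest first]: 193 @ $15.50 + 87 @ $18.00 + 76 @ $14.90 = $5,689.90
Total COGS = $9,955.25 + $5,689.90 = $15,645.15
Ending inventory: 219 @ $14.90 = $3,263.10
Check: goods available $18,908.25 = COGS $15,645.15 + ending $3,263.10

COGS = $15,645.15; ending inventory = $3,263.10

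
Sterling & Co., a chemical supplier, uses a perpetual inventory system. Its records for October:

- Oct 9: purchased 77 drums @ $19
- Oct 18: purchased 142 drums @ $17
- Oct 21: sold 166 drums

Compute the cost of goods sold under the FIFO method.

COGS = $2,976

Oct 21, 166 sold [FIFO — oldest first]: 77 @ $19 + 89 @ $17 = $2,976
Ending inventory: 53 @ $17 = $901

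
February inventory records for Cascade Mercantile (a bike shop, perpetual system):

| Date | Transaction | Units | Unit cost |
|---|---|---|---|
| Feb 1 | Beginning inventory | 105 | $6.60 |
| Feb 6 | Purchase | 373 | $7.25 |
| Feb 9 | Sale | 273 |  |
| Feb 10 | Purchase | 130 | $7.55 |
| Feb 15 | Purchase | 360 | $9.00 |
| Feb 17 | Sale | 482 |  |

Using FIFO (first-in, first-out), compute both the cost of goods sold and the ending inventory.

COGS = $5,701.75; ending inventory = $1,917.00

Feb 9, 273 sold [FIFO — oldest first]: 105 @ $6.60 + 168 @ $7.25 = $1,911.00
Feb 17, 482 sold [FIFO — oldest first]: 205 @ $7.25 + 130 @ $7.55 + 147 @ $9.00 = $3,790.75
Total COGS = $1,911.00 + $3,790.75 = $5,701.75
Ending inventory: 213 @ $9.00 = $1,917.00
Check: goods available $7,618.75 = COGS $5,701.75 + ending $1,917.00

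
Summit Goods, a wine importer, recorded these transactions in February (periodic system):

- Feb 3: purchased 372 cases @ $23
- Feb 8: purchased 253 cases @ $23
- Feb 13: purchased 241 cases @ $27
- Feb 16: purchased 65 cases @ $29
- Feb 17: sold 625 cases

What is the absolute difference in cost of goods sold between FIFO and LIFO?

FIFO COGS: 372 @ $23 + 253 @ $23 = $14,375
LIFO COGS: 65 @ $29 + 241 @ $27 + 253 @ $23 + 66 @ $23 = $15,729
Difference = |$14,375 − $15,729| = $1,354

$1,354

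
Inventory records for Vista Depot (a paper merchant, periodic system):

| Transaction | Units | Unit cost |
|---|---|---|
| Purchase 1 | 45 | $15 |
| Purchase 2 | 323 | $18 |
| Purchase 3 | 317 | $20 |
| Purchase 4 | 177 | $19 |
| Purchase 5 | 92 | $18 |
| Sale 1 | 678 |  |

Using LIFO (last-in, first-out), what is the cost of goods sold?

COGS = $13,015

Sale 1 (678) [LIFO — newest first]: 92 @ $18 + 177 @ $19 + 317 @ $20 + 92 @ $18 = $13,015
Ending inventory: 45 @ $15 + 231 @ $18 = $4,833
Check: goods available $17,848 = COGS $13,015 + ending $4,833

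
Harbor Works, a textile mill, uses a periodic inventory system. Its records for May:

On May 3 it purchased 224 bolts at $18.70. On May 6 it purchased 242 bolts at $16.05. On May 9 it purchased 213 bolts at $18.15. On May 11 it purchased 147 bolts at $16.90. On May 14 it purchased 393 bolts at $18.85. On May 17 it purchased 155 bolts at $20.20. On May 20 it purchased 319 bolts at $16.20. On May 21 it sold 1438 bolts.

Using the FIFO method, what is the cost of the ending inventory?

May 21, 1438 sold [FIFO — oldest first]: 224 @ $18.70 + 242 @ $16.05 + 213 @ $18.15 + 147 @ $16.90 + 393 @ $18.85 + 155 @ $20.20 + 64 @ $16.20 = $25,999.00
Ending inventory: 255 @ $16.20 = $4,131.00

Ending inventory = $4,131.00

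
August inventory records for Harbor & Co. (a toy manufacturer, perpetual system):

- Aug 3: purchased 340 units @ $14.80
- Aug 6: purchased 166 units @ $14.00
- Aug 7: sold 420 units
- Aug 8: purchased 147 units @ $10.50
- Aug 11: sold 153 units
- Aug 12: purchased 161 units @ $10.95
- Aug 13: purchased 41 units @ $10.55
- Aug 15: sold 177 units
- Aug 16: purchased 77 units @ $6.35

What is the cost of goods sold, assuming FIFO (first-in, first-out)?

Aug 7, 420 sold [FIFO — oldest first]: 340 @ $14.80 + 80 @ $14.00 = $6,152.00
Aug 11, 153 sold [FIFO — oldest first]: 86 @ $14.00 + 67 @ $10.50 = $1,907.50
Aug 15, 177 sold [FIFO — oldest first]: 80 @ $10.50 + 97 @ $10.95 = $1,902.15
Total COGS = $6,152.00 + $1,907.50 + $1,902.15 = $9,961.65
Ending inventory: 64 @ $10.95 + 41 @ $10.55 + 77 @ $6.35 = $1,622.30

COGS = $9,961.65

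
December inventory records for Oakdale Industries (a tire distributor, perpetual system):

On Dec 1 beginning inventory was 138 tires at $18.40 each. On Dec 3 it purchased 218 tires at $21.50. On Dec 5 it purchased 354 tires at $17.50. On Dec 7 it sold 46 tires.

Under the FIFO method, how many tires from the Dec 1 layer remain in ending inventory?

92

Dec 7, 46 sold [FIFO — oldest first]: 46 @ $18.40 = $846.40
Ending inventory: 92 @ $18.40 + 218 @ $21.50 + 354 @ $17.50 = $12,574.80
Check: goods available $13,421.20 = COGS $846.40 + ending $12,574.80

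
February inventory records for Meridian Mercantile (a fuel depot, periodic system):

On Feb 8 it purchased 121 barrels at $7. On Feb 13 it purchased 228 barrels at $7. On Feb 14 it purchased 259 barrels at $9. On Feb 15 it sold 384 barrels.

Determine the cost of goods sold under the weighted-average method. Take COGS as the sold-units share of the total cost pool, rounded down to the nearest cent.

Feb 15, sell 384: 384/608 × $4,774.00 → $3,015.15
Ending inventory (cost pool remaining) = $1,758.85

COGS = $3,015.15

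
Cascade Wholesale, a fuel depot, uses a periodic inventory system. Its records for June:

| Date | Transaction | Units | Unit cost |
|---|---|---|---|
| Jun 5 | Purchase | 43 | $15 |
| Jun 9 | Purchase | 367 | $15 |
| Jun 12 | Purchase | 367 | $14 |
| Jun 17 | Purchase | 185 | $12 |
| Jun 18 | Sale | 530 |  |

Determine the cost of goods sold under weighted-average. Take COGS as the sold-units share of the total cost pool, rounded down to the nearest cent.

COGS = $7,442.03

Jun 18, sell 530: 530/962 × $13,508.00 → $7,442.03
Ending inventory (cost pool remaining) = $6,065.97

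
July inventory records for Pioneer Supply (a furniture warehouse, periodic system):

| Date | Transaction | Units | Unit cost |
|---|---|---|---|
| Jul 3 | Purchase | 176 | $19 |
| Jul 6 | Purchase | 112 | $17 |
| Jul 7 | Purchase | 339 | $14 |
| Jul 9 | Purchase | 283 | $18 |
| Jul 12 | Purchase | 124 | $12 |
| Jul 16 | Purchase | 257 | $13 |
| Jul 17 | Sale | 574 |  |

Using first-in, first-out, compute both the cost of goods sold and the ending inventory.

Jul 17, 574 sold [FIFO — oldest first]: 176 @ $19 + 112 @ $17 + 286 @ $14 = $9,252
Ending inventory: 53 @ $14 + 283 @ $18 + 124 @ $12 + 257 @ $13 = $10,665
Check: goods available $19,917 = COGS $9,252 + ending $10,665

COGS = $9,252; ending inventory = $10,665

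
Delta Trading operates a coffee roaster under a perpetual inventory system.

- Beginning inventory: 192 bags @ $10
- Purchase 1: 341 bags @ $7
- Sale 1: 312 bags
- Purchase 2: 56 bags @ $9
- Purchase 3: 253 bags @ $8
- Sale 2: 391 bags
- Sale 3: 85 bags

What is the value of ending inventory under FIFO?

Sale 1 (312) [FIFO — oldest first]: 192 @ $10 + 120 @ $7 = $2,760
Sale 2 (391) [FIFO — oldest first]: 221 @ $7 + 56 @ $9 + 114 @ $8 = $2,963
Sale 3 (85) [FIFO — oldest first]: 85 @ $8 = $680
Total COGS = $2,760 + $2,963 + $680 = $6,403
Ending inventory: 54 @ $8 = $432

Ending inventory = $432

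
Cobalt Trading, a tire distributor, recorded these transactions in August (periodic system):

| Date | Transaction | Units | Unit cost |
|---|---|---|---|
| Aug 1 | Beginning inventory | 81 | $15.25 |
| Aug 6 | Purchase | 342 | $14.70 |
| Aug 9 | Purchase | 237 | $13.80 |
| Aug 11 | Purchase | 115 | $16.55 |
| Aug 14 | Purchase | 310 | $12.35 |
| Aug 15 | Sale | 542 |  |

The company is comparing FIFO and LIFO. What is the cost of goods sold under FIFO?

FIFO COGS: 81 @ $15.25 + 342 @ $14.70 + 119 @ $13.80 = $7,904.85
LIFO COGS: 310 @ $12.35 + 115 @ $16.55 + 117 @ $13.80 = $7,346.35

COGS = $7,904.85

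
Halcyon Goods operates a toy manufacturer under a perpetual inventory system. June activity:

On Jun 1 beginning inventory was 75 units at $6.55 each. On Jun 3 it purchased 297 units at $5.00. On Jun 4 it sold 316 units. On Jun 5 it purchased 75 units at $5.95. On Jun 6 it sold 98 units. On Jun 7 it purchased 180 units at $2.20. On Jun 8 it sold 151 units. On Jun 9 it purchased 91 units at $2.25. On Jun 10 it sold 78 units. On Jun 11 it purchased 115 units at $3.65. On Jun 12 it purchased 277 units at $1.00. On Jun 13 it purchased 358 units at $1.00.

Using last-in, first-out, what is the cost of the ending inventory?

Ending inventory = $1,363.95

Jun 4, 316 sold [LIFO — newest first]: 297 @ $5.00 + 19 @ $6.55 = $1,609.45
Jun 6, 98 sold [LIFO — newest first]: 75 @ $5.95 + 23 @ $6.55 = $596.90
Jun 8, 151 sold [LIFO — newest first]: 151 @ $2.20 = $332.20
Jun 10, 78 sold [LIFO — newest first]: 78 @ $2.25 = $175.50
Total COGS = $1,609.45 + $596.90 + $332.20 + $175.50 = $2,714.05
Ending inventory: 33 @ $6.55 + 29 @ $2.20 + 13 @ $2.25 + 115 @ $3.65 + 277 @ $1.00 + 358 @ $1.00 = $1,363.95
Check: goods available $4,078.00 = COGS $2,714.05 + ending $1,363.95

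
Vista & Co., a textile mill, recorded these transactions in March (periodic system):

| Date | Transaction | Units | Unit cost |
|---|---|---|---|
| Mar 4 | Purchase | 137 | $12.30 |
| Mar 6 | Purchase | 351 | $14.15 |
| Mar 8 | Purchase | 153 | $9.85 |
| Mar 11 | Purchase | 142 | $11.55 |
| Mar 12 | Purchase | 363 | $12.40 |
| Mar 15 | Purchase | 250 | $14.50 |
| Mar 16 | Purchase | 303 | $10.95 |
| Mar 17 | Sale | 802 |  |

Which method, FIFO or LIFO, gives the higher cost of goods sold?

FIFO

FIFO COGS: 137 @ $12.30 + 351 @ $14.15 + 153 @ $9.85 + 142 @ $11.55 + 19 @ $12.40 = $10,034.50
LIFO COGS: 303 @ $10.95 + 250 @ $14.50 + 249 @ $12.40 = $10,030.45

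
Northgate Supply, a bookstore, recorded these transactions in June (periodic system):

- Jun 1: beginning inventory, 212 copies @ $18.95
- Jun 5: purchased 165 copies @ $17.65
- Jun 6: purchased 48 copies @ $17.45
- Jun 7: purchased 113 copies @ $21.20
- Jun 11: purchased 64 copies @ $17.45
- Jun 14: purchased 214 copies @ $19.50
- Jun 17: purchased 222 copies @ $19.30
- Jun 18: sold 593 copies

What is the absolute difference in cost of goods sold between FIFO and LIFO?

FIFO COGS: 212 @ $18.95 + 165 @ $17.65 + 48 @ $17.45 + 113 @ $21.20 + 55 @ $17.45 = $11,122.60
LIFO COGS: 222 @ $19.30 + 214 @ $19.50 + 64 @ $17.45 + 93 @ $21.20 = $11,546.00
Difference = |$11,122.60 − $11,546.00| = $423.40

$423.40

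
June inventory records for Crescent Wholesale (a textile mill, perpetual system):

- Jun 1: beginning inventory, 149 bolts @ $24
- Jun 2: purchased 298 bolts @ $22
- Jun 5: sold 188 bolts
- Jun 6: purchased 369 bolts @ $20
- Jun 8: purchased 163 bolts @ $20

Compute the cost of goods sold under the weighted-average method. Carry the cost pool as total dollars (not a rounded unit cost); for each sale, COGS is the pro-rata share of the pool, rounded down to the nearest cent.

COGS = $4,261.33

After Jun 1: 149 on hand, pool $3,576.00 (≈ $24.0000 each)
After Jun 2: 447 on hand, pool $10,132.00 (≈ $22.6667 each)
Jun 5, sell 188: 188/447 × $10,132.00 → $4,261.33
After Jun 6: 628 on hand, pool $13,250.67 (≈ $21.0998 each)
After Jun 8: 791 on hand, pool $16,510.67 (≈ $20.8732 each)
Ending inventory (cost pool remaining) = $16,510.67
Check: goods available $20,772.00 = COGS $4,261.33 + ending $16,510.67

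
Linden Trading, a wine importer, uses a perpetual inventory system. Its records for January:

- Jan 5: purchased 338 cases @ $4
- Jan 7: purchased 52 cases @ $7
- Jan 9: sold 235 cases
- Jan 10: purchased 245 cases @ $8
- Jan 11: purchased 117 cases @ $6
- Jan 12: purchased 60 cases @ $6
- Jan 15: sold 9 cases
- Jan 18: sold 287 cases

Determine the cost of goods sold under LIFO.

Jan 9, 235 sold [LIFO — newest first]: 52 @ $7 + 183 @ $4 = $1,096
Jan 15, 9 sold [LIFO — newest first]: 9 @ $6 = $54
Jan 18, 287 sold [LIFO — newest first]: 51 @ $6 + 117 @ $6 + 119 @ $8 = $1,960
Total COGS = $1,096 + $54 + $1,960 = $3,110
Ending inventory: 155 @ $4 + 126 @ $8 = $1,628
Check: goods available $4,738 = COGS $3,110 + ending $1,628

COGS = $3,110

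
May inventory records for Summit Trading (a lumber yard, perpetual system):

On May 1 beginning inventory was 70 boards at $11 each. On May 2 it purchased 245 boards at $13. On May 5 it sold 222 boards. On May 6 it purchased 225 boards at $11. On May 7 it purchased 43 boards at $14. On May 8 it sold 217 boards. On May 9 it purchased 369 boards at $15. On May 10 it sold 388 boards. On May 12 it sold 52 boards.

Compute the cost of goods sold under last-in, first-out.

COGS = $11,758

May 5, 222 sold [LIFO — newest first]: 222 @ $13 = $2,886
May 8, 217 sold [LIFO — newest first]: 43 @ $14 + 174 @ $11 = $2,516
May 10, 388 sold [LIFO — newest first]: 369 @ $15 + 19 @ $11 = $5,744
May 12, 52 sold [LIFO — newest first]: 32 @ $11 + 20 @ $13 = $612
Total COGS = $2,886 + $2,516 + $5,744 + $612 = $11,758
Ending inventory: 70 @ $11 + 3 @ $13 = $809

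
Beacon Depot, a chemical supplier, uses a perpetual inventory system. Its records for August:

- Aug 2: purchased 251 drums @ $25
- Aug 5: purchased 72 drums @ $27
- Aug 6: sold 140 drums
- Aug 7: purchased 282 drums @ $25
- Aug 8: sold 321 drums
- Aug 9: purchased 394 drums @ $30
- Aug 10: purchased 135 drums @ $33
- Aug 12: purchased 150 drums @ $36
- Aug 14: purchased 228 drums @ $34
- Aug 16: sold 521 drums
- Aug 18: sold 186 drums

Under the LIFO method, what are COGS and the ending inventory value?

COGS = $35,096; ending inventory = $9,600

Aug 6, 140 sold [LIFO — newest first]: 72 @ $27 + 68 @ $25 = $3,644
Aug 8, 321 sold [LIFO — newest first]: 282 @ $25 + 39 @ $25 = $8,025
Aug 16, 521 sold [LIFO — newest first]: 228 @ $34 + 150 @ $36 + 135 @ $33 + 8 @ $30 = $17,847
Aug 18, 186 sold [LIFO — newest first]: 186 @ $30 = $5,580
Total COGS = $3,644 + $8,025 + $17,847 + $5,580 = $35,096
Ending inventory: 144 @ $25 + 200 @ $30 = $9,600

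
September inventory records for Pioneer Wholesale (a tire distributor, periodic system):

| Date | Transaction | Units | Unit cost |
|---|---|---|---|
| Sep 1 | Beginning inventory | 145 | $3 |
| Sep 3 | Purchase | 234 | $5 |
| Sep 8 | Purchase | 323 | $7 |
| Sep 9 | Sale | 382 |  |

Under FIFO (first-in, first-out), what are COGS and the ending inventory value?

Sep 9, 382 sold [FIFO — oldest first]: 145 @ $3 + 234 @ $5 + 3 @ $7 = $1,626
Ending inventory: 320 @ $7 = $2,240

COGS = $1,626; ending inventory = $2,240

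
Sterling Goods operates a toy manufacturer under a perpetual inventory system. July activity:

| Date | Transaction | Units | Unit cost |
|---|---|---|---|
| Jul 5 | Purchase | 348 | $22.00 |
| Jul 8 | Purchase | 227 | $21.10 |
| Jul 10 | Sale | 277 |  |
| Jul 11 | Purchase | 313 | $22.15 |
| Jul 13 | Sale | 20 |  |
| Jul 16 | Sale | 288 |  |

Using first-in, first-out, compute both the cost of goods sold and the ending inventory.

COGS = $12,667.20; ending inventory = $6,711.45

Jul 10, 277 sold [FIFO — oldest first]: 277 @ $22.00 = $6,094.00
Jul 13, 20 sold [FIFO — oldest first]: 20 @ $22.00 = $440.00
Jul 16, 288 sold [FIFO — oldest first]: 51 @ $22.00 + 227 @ $21.10 + 10 @ $22.15 = $6,133.20
Total COGS = $6,094.00 + $440.00 + $6,133.20 = $12,667.20
Ending inventory: 303 @ $22.15 = $6,711.45
Check: goods available $19,378.65 = COGS $12,667.20 + ending $6,711.45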